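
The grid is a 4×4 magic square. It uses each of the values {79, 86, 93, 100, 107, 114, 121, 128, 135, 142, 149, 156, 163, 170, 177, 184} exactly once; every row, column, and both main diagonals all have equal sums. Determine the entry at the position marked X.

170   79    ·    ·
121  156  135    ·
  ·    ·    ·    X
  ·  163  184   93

142

The 16 entries sum to 2104, so each line sums to 2104/4 = 526.
Row 2: 121 + 156 + 135 + ? = 526, so (2,4) = 114.
From row 4, 526 − (163 + 184 + 93) gives (4,1) = 86.
Column 1: 170 + 121 + 86 + ? = 526, so (3,1) = 149.
Using column 2: 79 + 156 + 163 + ? → (3,2) = 526 − 398 = 128.
Main diagonal must total 526; the given cells sum to 419, so (3,3) = 107.
Anti-diagonal must total 526; the given cells sum to 349, so (1,4) = 177.
Using row 1: 170 + 79 + 177 + ? → (1,3) = 526 − 426 = 100.
Using row 3: 149 + 128 + 107 + ? → (3,4) = 526 − 384 = 142.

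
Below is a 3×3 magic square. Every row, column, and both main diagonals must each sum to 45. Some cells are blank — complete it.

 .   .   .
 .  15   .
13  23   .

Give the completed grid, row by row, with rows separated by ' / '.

21 7 17 / 11 15 19 / 13 23 9

Row 3 must total 45; the given cells sum to 36, so (3,3) = 9.
From column 2, 45 − (15 + 23) gives (1,2) = 7.
From main diagonal, 45 − (15 + 9) gives (1,1) = 21.
From anti-diagonal, 45 − (15 + 13) gives (1,3) = 17.
Column 1 needs 45; the known cells sum to 34, so (2,1) = 11.
Column 3: 17 + 9 + ? = 45, so (2,3) = 19.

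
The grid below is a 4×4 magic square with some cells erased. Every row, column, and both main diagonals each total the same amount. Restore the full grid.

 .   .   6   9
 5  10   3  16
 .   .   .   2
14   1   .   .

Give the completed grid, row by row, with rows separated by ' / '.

Row 2 is already complete: 5 + 10 + 3 + 16 = 34, so that is the magic constant.
Column 4 needs 34; the known cells sum to 27, so (4,4) = 7.
Using anti-diagonal: 9 + 3 + 14 + ? → (3,2) = 34 − 26 = 8.
Row 4 must total 34; the given cells sum to 22, so (4,3) = 12.
Column 2 must total 34; the given cells sum to 19, so (1,2) = 15.
Column 3 must total 34; the given cells sum to 21, so (3,3) = 13.
Main diagonal must total 34; the given cells sum to 30, so (1,1) = 4.
Row 3: 8 + 13 + 2 + ? = 34, so (3,1) = 11.

4 15 6 9 / 5 10 3 16 / 11 8 13 2 / 14 1 12 7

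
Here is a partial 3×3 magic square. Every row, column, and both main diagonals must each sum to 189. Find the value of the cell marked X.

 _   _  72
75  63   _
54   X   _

69

Row 2: 75 + 63 + ? = 189, so (2,3) = 51.
Using column 1: 75 + 54 + ? → (1,1) = 189 − 129 = 60.
Column 3: 72 + 51 + ? = 189, so (3,3) = 66.
From row 1, 189 − (60 + 72) gives (1,2) = 57.
From row 3, 189 − (54 + 66) gives (3,2) = 69.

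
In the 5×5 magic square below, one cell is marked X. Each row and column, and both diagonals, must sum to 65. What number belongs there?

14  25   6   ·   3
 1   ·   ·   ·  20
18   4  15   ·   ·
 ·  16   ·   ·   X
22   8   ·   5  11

24

Row 1 needs 65; the known cells sum to 48, so (1,4) = 17.
Row 5 must total 65; the given cells sum to 46, so (5,3) = 19.
The remaining cell in column 1 is (4,1) = 65 − 55 = 10.
Column 2 must total 65; the given cells sum to 53, so (2,2) = 12.
From main diagonal, 65 − (14 + 12 + 15 + 11) gives (4,4) = 13.
The remaining cell in anti-diagonal is (2,4) = 65 − 56 = 9.
From row 2, 65 − (1 + 12 + 9 + 20) gives (2,3) = 23.
From column 3, 65 − (6 + 23 + 15 + 19) gives (4,3) = 2.
Column 4 needs 65; the known cells sum to 44, so (3,4) = 21.
The remaining cell in row 3 is (3,5) = 65 − 58 = 7.
The remaining cell in row 4 is (4,5) = 65 − 41 = 24.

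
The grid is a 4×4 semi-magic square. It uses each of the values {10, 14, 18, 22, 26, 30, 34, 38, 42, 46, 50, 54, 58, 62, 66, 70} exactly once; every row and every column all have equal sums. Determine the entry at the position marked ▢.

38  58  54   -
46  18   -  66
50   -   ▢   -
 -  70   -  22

34

The 16 entries sum to 640, so each line sums to 640/4 = 160.
Row 1 needs 160; the known cells sum to 150, so (1,4) = 10.
From row 2, 160 − (46 + 18 + 66) gives (2,3) = 30.
Column 1: 38 + 46 + 50 + ? = 160, so (4,1) = 26.
From column 2, 160 − (58 + 18 + 70) gives (3,2) = 14.
Using column 4: 10 + 66 + 22 + ? → (3,4) = 160 − 98 = 62.
Using row 3: 50 + 14 + 62 + ? → (3,3) = 160 − 126 = 34.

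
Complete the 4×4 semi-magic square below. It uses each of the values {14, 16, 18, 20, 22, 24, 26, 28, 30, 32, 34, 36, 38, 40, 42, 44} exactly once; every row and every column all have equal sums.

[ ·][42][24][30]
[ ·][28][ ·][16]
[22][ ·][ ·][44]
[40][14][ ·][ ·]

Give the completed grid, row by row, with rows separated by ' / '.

20 42 24 30 / 34 28 38 16 / 22 32 18 44 / 40 14 36 26

The 16 entries sum to 464, so each line sums to 464/4 = 116.
The remaining cell in row 1 is (1,1) = 116 − 96 = 20.
Column 1 needs 116; the known cells sum to 82, so (2,1) = 34.
Column 2 must total 116; the given cells sum to 84, so (3,2) = 32.
Column 4 must total 116; the given cells sum to 90, so (4,4) = 26.
Row 2: 34 + 28 + 16 + ? = 116, so (2,3) = 38.
Row 3 must total 116; the given cells sum to 98, so (3,3) = 18.
Row 4: 40 + 14 + 26 + ? = 116, so (4,3) = 36.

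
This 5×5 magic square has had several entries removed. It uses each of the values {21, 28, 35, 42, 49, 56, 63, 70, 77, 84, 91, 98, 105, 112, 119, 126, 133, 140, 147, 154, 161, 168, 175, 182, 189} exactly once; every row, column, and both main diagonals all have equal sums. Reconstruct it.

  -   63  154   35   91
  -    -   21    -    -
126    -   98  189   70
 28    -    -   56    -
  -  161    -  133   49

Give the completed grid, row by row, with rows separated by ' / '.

182 63 154 35 91 / 84 140 21 112 168 / 126 42 98 189 70 / 28 119 175 56 147 / 105 161 77 133 49

The 25 entries sum to 2625, so each line sums to 2625/5 = 525.
Using row 1: 63 + 154 + 35 + 91 + ? → (1,1) = 525 − 343 = 182.
Row 3: 126 + 98 + 189 + 70 + ? = 525, so (3,2) = 42.
Using column 4: 35 + 189 + 56 + 133 + ? → (2,4) = 525 − 413 = 112.
The remaining cell in main diagonal is (2,2) = 525 − 385 = 140.
The remaining cell in column 2 is (4,2) = 525 − 406 = 119.
The remaining cell in anti-diagonal is (5,1) = 525 − 420 = 105.
Row 5: 105 + 161 + 133 + 49 + ? = 525, so (5,3) = 77.
Column 1 needs 525; the known cells sum to 441, so (2,1) = 84.
Column 3 needs 525; the known cells sum to 350, so (4,3) = 175.
From row 2, 525 − (84 + 140 + 21 + 112) gives (2,5) = 168.
Row 4 needs 525; the known cells sum to 378, so (4,5) = 147.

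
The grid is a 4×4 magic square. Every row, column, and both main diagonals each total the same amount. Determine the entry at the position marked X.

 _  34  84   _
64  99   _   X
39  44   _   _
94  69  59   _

54

Column 2 is complete and sums to 246; that is the magic constant.
Using row 4: 94 + 69 + 59 + ? → (4,4) = 246 − 222 = 24.
The remaining cell in column 1 is (1,1) = 246 − 197 = 49.
Using main diagonal: 49 + 99 + 24 + ? → (3,3) = 246 − 172 = 74.
Row 1 needs 246; the known cells sum to 167, so (1,4) = 79.
Row 3 needs 246; the known cells sum to 157, so (3,4) = 89.
From column 3, 246 − (84 + 74 + 59) gives (2,3) = 29.
From column 4, 246 − (79 + 89 + 24) gives (2,4) = 54.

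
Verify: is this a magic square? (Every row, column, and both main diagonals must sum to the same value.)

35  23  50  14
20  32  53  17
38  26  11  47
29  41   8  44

Row 1: 35 + 23 + 50 + 14 = 122.
Row 2: 20 + 32 + 53 + 17 = 122.
Row 3: 38 + 26 + 11 + 47 = 122.
Row 4: 29 + 41 + 8 + 44 = 122.
Column 1: 35 + 20 + 38 + 29 = 122.
Column 2: 23 + 32 + 26 + 41 = 122.
Column 3: 50 + 53 + 11 + 8 = 122.
Column 4: 14 + 17 + 47 + 44 = 122.
Main diagonal: 35 + 32 + 11 + 44 = 122.
Anti-diagonal: 14 + 53 + 26 + 29 = 122.
All lines sum to 122.

Yes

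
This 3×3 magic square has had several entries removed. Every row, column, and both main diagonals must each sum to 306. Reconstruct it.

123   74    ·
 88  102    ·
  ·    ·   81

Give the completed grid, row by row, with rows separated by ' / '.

The remaining cell in row 1 is (1,3) = 306 − 197 = 109.
Row 2 must total 306; the given cells sum to 190, so (2,3) = 116.
From column 1, 306 − (123 + 88) gives (3,1) = 95.
Column 2: 74 + 102 + ? = 306, so (3,2) = 130.

123 74 109 / 88 102 116 / 95 130 81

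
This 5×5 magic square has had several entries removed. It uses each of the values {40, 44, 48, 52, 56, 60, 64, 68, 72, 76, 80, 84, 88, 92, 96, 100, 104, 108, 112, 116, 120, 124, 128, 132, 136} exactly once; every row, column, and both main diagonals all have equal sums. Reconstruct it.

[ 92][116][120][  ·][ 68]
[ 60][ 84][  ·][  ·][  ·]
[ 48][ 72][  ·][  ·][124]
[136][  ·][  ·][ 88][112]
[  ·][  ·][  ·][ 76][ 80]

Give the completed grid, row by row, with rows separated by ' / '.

The 25 entries sum to 2200, so each line sums to 2200/5 = 440.
Row 1 must total 440; the given cells sum to 396, so (1,4) = 44.
The remaining cell in column 1 is (5,1) = 440 − 336 = 104.
Using column 5: 68 + 124 + 112 + 80 + ? → (2,5) = 440 − 384 = 56.
Main diagonal needs 440; the known cells sum to 344, so (3,3) = 96.
The remaining cell in row 3 is (3,4) = 440 − 340 = 100.
From column 4, 440 − (44 + 100 + 88 + 76) gives (2,4) = 132.
Using anti-diagonal: 68 + 132 + 96 + 104 + ? → (4,2) = 440 − 400 = 40.
From row 2, 440 − (60 + 84 + 132 + 56) gives (2,3) = 108.
From row 4, 440 − (136 + 40 + 88 + 112) gives (4,3) = 64.
Using column 2: 116 + 84 + 72 + 40 + ? → (5,2) = 440 − 312 = 128.
The remaining cell in column 3 is (5,3) = 440 − 388 = 52.

92 116 120 44 68 / 60 84 108 132 56 / 48 72 96 100 124 / 136 40 64 88 112 / 104 128 52 76 80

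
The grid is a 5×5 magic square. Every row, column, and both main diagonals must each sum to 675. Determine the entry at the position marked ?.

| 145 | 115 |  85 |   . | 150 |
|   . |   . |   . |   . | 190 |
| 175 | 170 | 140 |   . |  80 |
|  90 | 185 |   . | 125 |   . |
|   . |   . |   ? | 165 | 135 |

From row 1, 675 − (145 + 115 + 85 + 150) gives (1,4) = 180.
The remaining cell in row 3 is (3,4) = 675 − 565 = 110.
The remaining cell in column 4 is (2,4) = 675 − 580 = 95.
Column 5 needs 675; the known cells sum to 555, so (4,5) = 120.
Main diagonal must total 675; the given cells sum to 545, so (2,2) = 130.
Anti-diagonal: 150 + 95 + 140 + 185 + ? = 675, so (5,1) = 105.
Row 4: 90 + 185 + 125 + 120 + ? = 675, so (4,3) = 155.
Using column 1: 145 + 175 + 90 + 105 + ? → (2,1) = 675 − 515 = 160.
The remaining cell in column 2 is (5,2) = 675 − 600 = 75.
From row 2, 675 − (160 + 130 + 95 + 190) gives (2,3) = 100.
Row 5 needs 675; the known cells sum to 480, so (5,3) = 195.

195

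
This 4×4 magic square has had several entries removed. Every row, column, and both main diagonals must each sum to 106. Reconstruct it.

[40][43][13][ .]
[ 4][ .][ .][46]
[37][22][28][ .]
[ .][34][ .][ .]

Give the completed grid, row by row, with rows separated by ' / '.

The remaining cell in row 1 is (1,4) = 106 − 96 = 10.
Row 3 must total 106; the given cells sum to 87, so (3,4) = 19.
Column 1 needs 106; the known cells sum to 81, so (4,1) = 25.
From column 2, 106 − (43 + 22 + 34) gives (2,2) = 7.
The remaining cell in column 4 is (4,4) = 106 − 75 = 31.
Anti-diagonal needs 106; the known cells sum to 57, so (2,3) = 49.
Row 4 must total 106; the given cells sum to 90, so (4,3) = 16.

40 43 13 10 / 4 7 49 46 / 37 22 28 19 / 25 34 16 31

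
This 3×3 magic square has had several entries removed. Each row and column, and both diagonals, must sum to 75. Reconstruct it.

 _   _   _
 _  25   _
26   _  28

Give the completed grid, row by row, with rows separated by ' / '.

22 29 24 / 27 25 23 / 26 21 28

Row 3 must total 75; the given cells sum to 54, so (3,2) = 21.
Using column 2: 25 + 21 + ? → (1,2) = 75 − 46 = 29.
The remaining cell in main diagonal is (1,1) = 75 − 53 = 22.
The remaining cell in anti-diagonal is (1,3) = 75 − 51 = 24.
From column 1, 75 − (22 + 26) gives (2,1) = 27.
From column 3, 75 − (24 + 28) gives (2,3) = 23.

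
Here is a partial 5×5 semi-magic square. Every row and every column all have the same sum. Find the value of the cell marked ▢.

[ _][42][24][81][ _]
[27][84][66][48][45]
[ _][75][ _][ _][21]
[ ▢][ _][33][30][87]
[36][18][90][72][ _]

Row 2 is complete and sums to 270; that is the magic constant.
From row 5, 270 − (36 + 18 + 90 + 72) gives (5,5) = 54.
Column 2: 42 + 84 + 75 + 18 + ? = 270, so (4,2) = 51.
Column 3 needs 270; the known cells sum to 213, so (3,3) = 57.
Using column 4: 81 + 48 + 30 + 72 + ? → (3,4) = 270 − 231 = 39.
From column 5, 270 − (45 + 21 + 87 + 54) gives (1,5) = 63.
Row 1 must total 270; the given cells sum to 210, so (1,1) = 60.
Using row 3: 75 + 57 + 39 + 21 + ? → (3,1) = 270 − 192 = 78.
From row 4, 270 − (51 + 33 + 30 + 87) gives (4,1) = 69.

69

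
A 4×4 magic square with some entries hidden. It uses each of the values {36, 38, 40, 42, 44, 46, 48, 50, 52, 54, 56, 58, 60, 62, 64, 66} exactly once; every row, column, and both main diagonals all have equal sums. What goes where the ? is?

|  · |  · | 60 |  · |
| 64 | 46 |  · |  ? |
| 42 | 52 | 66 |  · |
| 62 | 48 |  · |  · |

The 16 entries sum to 816, so each line sums to 816/4 = 204.
From row 3, 204 − (42 + 52 + 66) gives (3,4) = 44.
From column 1, 204 − (64 + 42 + 62) gives (1,1) = 36.
Column 2: 46 + 52 + 48 + ? = 204, so (1,2) = 58.
The remaining cell in main diagonal is (4,4) = 204 − 148 = 56.
The remaining cell in row 1 is (1,4) = 204 − 154 = 50.
Row 4 must total 204; the given cells sum to 166, so (4,3) = 38.
The remaining cell in column 3 is (2,3) = 204 − 164 = 40.
Column 4: 50 + 44 + 56 + ? = 204, so (2,4) = 54.

54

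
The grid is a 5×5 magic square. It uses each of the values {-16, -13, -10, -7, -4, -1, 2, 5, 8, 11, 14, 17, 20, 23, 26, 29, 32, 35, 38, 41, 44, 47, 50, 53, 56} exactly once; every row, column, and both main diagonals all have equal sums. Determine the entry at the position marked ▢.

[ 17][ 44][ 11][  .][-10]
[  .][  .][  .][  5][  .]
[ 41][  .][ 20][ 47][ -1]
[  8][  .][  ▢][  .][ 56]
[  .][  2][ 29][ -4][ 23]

The 25 entries sum to 500, so each line sums to 500/5 = 100.
Row 1 must total 100; the given cells sum to 62, so (1,4) = 38.
Row 3: 41 + 20 + 47 + (-1) + ? = 100, so (3,2) = -7.
Using row 5: 2 + 29 + (-4) + 23 + ? → (5,1) = 100 − 50 = 50.
Column 1: 17 + 41 + 8 + 50 + ? = 100, so (2,1) = -16.
The remaining cell in column 4 is (4,4) = 100 − 86 = 14.
Column 5: -10 + (-1) + 56 + 23 + ? = 100, so (2,5) = 32.
Main diagonal: 17 + 20 + 14 + 23 + ? = 100, so (2,2) = 26.
Anti-diagonal must total 100; the given cells sum to 65, so (4,2) = 35.
Using row 2: -16 + 26 + 5 + 32 + ? → (2,3) = 100 − 47 = 53.
Row 4 needs 100; the known cells sum to 113, so (4,3) = -13.

-13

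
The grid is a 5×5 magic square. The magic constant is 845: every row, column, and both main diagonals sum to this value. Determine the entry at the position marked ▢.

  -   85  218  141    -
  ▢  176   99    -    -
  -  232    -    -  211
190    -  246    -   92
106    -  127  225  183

253

Row 5 needs 845; the known cells sum to 641, so (5,2) = 204.
Using column 2: 85 + 176 + 232 + 204 + ? → (4,2) = 845 − 697 = 148.
From column 3, 845 − (218 + 99 + 246 + 127) gives (3,3) = 155.
The remaining cell in row 4 is (4,4) = 845 − 676 = 169.
Main diagonal must total 845; the given cells sum to 683, so (1,1) = 162.
Using row 1: 162 + 85 + 218 + 141 + ? → (1,5) = 845 − 606 = 239.
From column 5, 845 − (239 + 211 + 92 + 183) gives (2,5) = 120.
The remaining cell in anti-diagonal is (2,4) = 845 − 648 = 197.
The remaining cell in row 2 is (2,1) = 845 − 592 = 253.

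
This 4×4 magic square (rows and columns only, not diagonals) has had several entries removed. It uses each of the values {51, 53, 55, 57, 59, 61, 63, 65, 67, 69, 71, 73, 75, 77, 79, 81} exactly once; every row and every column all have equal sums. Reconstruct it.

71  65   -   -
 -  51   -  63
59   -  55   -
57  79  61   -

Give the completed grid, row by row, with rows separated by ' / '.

The 16 entries sum to 1056, so each line sums to 1056/4 = 264.
The remaining cell in row 4 is (4,4) = 264 − 197 = 67.
Column 1: 71 + 59 + 57 + ? = 264, so (2,1) = 77.
Column 2: 65 + 51 + 79 + ? = 264, so (3,2) = 69.
From row 2, 264 − (77 + 51 + 63) gives (2,3) = 73.
From row 3, 264 − (59 + 69 + 55) gives (3,4) = 81.
Column 3 must total 264; the given cells sum to 189, so (1,3) = 75.
Using column 4: 63 + 81 + 67 + ? → (1,4) = 264 − 211 = 53.

71 65 75 53 / 77 51 73 63 / 59 69 55 81 / 57 79 61 67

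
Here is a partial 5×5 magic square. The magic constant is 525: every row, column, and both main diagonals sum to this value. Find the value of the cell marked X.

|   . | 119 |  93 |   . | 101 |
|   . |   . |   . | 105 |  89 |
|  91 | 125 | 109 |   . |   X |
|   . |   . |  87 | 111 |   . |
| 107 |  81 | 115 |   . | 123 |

117

Row 5: 107 + 81 + 115 + 123 + ? = 525, so (5,4) = 99.
The remaining cell in column 3 is (2,3) = 525 − 404 = 121.
Anti-diagonal must total 525; the given cells sum to 422, so (4,2) = 103.
Using column 2: 119 + 125 + 103 + 81 + ? → (2,2) = 525 − 428 = 97.
Main diagonal needs 525; the known cells sum to 440, so (1,1) = 85.
Row 1: 85 + 119 + 93 + 101 + ? = 525, so (1,4) = 127.
Row 2: 97 + 121 + 105 + 89 + ? = 525, so (2,1) = 113.
Using column 1: 85 + 113 + 91 + 107 + ? → (4,1) = 525 − 396 = 129.
Column 4 must total 525; the given cells sum to 442, so (3,4) = 83.
Row 3 needs 525; the known cells sum to 408, so (3,5) = 117.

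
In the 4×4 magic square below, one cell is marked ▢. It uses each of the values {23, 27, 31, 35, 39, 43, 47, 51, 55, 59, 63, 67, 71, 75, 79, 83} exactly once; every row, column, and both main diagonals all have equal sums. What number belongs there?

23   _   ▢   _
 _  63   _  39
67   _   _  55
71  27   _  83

The 16 entries sum to 848, so each line sums to 848/4 = 212.
The remaining cell in row 4 is (4,3) = 212 − 181 = 31.
The remaining cell in column 1 is (2,1) = 212 − 161 = 51.
Column 4 must total 212; the given cells sum to 177, so (1,4) = 35.
From main diagonal, 212 − (23 + 63 + 83) gives (3,3) = 43.
Row 2 must total 212; the given cells sum to 153, so (2,3) = 59.
Row 3 needs 212; the known cells sum to 165, so (3,2) = 47.
Column 2 needs 212; the known cells sum to 137, so (1,2) = 75.
Column 3: 59 + 43 + 31 + ? = 212, so (1,3) = 79.

79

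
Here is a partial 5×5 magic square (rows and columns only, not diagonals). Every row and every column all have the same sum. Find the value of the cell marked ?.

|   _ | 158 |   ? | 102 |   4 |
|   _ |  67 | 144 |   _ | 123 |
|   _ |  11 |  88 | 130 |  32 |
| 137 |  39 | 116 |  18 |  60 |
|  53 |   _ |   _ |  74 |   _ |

25

Row 4 is complete and sums to 370; that is the magic constant.
The remaining cell in row 3 is (3,1) = 370 − 261 = 109.
From column 2, 370 − (158 + 67 + 11 + 39) gives (5,2) = 95.
Column 4 needs 370; the known cells sum to 324, so (2,4) = 46.
Column 5 needs 370; the known cells sum to 219, so (5,5) = 151.
The remaining cell in row 2 is (2,1) = 370 − 380 = -10.
Row 5 must total 370; the given cells sum to 373, so (5,3) = -3.
Column 1 needs 370; the known cells sum to 289, so (1,1) = 81.
The remaining cell in column 3 is (1,3) = 370 − 345 = 25.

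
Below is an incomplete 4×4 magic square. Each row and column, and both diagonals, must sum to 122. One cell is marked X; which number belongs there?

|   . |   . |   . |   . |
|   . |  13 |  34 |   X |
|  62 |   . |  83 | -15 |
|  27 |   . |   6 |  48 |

20

From row 3, 122 − (62 + 83 + (-15)) gives (3,2) = -8.
Row 4: 27 + 6 + 48 + ? = 122, so (4,2) = 41.
Column 2 must total 122; the given cells sum to 46, so (1,2) = 76.
The remaining cell in column 3 is (1,3) = 122 − 123 = -1.
The remaining cell in main diagonal is (1,1) = 122 − 144 = -22.
Anti-diagonal needs 122; the known cells sum to 53, so (1,4) = 69.
Column 1 must total 122; the given cells sum to 67, so (2,1) = 55.
Column 4: 69 + (-15) + 48 + ? = 122, so (2,4) = 20.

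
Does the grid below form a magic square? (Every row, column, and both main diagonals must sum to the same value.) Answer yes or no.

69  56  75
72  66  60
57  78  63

No — column 2 sums to 200 but main diagonal sums to 198.

Row 1: 69 + 56 + 75 = 200.
Row 2: 72 + 66 + 60 = 198.
Row 3: 57 + 78 + 63 = 198.
Column 1: 69 + 72 + 57 = 198.
Column 2: 56 + 66 + 78 = 200.
Column 3: 75 + 60 + 63 = 198.
Main diagonal: 69 + 66 + 63 = 198.
Anti-diagonal: 75 + 66 + 57 = 198.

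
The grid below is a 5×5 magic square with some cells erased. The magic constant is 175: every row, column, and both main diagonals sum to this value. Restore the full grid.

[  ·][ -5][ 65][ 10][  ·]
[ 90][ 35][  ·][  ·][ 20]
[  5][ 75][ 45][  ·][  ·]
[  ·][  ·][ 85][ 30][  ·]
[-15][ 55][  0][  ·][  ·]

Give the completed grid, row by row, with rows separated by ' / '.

25 -5 65 10 80 / 90 35 -20 50 20 / 5 75 45 -10 60 / 70 15 85 30 -25 / -15 55 0 95 40

Column 2 must total 175; the given cells sum to 160, so (4,2) = 15.
The remaining cell in column 3 is (2,3) = 175 − 195 = -20.
From row 2, 175 − (90 + 35 + (-20) + 20) gives (2,4) = 50.
Anti-diagonal: 50 + 45 + 15 + (-15) + ? = 175, so (1,5) = 80.
Row 1 needs 175; the known cells sum to 150, so (1,1) = 25.
Using column 1: 25 + 90 + 5 + (-15) + ? → (4,1) = 175 − 105 = 70.
Main diagonal needs 175; the known cells sum to 135, so (5,5) = 40.
Row 4 must total 175; the given cells sum to 200, so (4,5) = -25.
The remaining cell in row 5 is (5,4) = 175 − 80 = 95.
The remaining cell in column 4 is (3,4) = 175 − 185 = -10.
Column 5 needs 175; the known cells sum to 115, so (3,5) = 60.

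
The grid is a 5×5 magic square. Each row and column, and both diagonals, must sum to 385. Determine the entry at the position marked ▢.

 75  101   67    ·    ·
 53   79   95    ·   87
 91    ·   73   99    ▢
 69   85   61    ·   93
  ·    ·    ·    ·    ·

Row 2: 53 + 79 + 95 + 87 + ? = 385, so (2,4) = 71.
Row 4: 69 + 85 + 61 + 93 + ? = 385, so (4,4) = 77.
Using column 1: 75 + 53 + 91 + 69 + ? → (5,1) = 385 − 288 = 97.
The remaining cell in column 3 is (5,3) = 385 − 296 = 89.
Using main diagonal: 75 + 79 + 73 + 77 + ? → (5,5) = 385 − 304 = 81.
Anti-diagonal: 71 + 73 + 85 + 97 + ? = 385, so (1,5) = 59.
From row 1, 385 − (75 + 101 + 67 + 59) gives (1,4) = 83.
The remaining cell in column 4 is (5,4) = 385 − 330 = 55.
Column 5 must total 385; the given cells sum to 320, so (3,5) = 65.

65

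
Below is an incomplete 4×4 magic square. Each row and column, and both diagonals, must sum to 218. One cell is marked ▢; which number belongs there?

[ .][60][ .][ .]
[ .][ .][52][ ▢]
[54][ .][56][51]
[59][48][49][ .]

Using row 3: 54 + 56 + 51 + ? → (3,2) = 218 − 161 = 57.
Row 4 needs 218; the known cells sum to 156, so (4,4) = 62.
From column 2, 218 − (60 + 57 + 48) gives (2,2) = 53.
Column 3 must total 218; the given cells sum to 157, so (1,3) = 61.
Main diagonal needs 218; the known cells sum to 171, so (1,1) = 47.
Anti-diagonal: 52 + 57 + 59 + ? = 218, so (1,4) = 50.
Column 1 must total 218; the given cells sum to 160, so (2,1) = 58.
From column 4, 218 − (50 + 51 + 62) gives (2,4) = 55.

55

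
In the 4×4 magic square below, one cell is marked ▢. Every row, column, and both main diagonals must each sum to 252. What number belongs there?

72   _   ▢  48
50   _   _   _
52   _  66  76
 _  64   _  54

Row 3 must total 252; the given cells sum to 194, so (3,2) = 58.
Using column 1: 72 + 50 + 52 + ? → (4,1) = 252 − 174 = 78.
Column 4: 48 + 76 + 54 + ? = 252, so (2,4) = 74.
The remaining cell in main diagonal is (2,2) = 252 − 192 = 60.
Anti-diagonal needs 252; the known cells sum to 184, so (2,3) = 68.
The remaining cell in row 4 is (4,3) = 252 − 196 = 56.
Column 2: 60 + 58 + 64 + ? = 252, so (1,2) = 70.
Using column 3: 68 + 66 + 56 + ? → (1,3) = 252 − 190 = 62.

62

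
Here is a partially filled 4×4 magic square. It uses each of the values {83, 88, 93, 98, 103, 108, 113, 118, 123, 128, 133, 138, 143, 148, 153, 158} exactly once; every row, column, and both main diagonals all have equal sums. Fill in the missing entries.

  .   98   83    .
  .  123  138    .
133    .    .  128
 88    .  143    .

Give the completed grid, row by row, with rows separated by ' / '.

148 98 83 153 / 113 123 138 108 / 133 103 118 128 / 88 158 143 93

The 16 entries sum to 1928, so each line sums to 1928/4 = 482.
Column 3 needs 482; the known cells sum to 364, so (3,3) = 118.
Row 3: 133 + 118 + 128 + ? = 482, so (3,2) = 103.
The remaining cell in column 2 is (4,2) = 482 − 324 = 158.
Anti-diagonal: 138 + 103 + 88 + ? = 482, so (1,4) = 153.
Row 1 must total 482; the given cells sum to 334, so (1,1) = 148.
Row 4: 88 + 158 + 143 + ? = 482, so (4,4) = 93.
Using column 1: 148 + 133 + 88 + ? → (2,1) = 482 − 369 = 113.
From column 4, 482 − (153 + 128 + 93) gives (2,4) = 108.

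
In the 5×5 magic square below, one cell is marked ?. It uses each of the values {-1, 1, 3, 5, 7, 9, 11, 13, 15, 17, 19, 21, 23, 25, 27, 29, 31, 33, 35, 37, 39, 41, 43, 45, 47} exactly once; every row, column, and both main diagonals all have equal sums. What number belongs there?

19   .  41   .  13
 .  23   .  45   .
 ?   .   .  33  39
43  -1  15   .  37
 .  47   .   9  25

5

The 25 entries sum to 575, so each line sums to 575/5 = 115.
The remaining cell in row 4 is (4,4) = 115 − 94 = 21.
Using column 4: 45 + 33 + 21 + 9 + ? → (1,4) = 115 − 108 = 7.
Column 5 must total 115; the given cells sum to 114, so (2,5) = 1.
Using main diagonal: 19 + 23 + 21 + 25 + ? → (3,3) = 115 − 88 = 27.
Anti-diagonal must total 115; the given cells sum to 84, so (5,1) = 31.
Row 1 must total 115; the given cells sum to 80, so (1,2) = 35.
Row 5 needs 115; the known cells sum to 112, so (5,3) = 3.
Column 2 must total 115; the given cells sum to 104, so (3,2) = 11.
Column 3 must total 115; the given cells sum to 86, so (2,3) = 29.
Row 2 must total 115; the given cells sum to 98, so (2,1) = 17.
Using row 3: 11 + 27 + 33 + 39 + ? → (3,1) = 115 − 110 = 5.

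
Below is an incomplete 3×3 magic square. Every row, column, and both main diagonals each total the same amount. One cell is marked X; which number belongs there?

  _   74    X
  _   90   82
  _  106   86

Column 2 is complete and sums to 270; that is the magic constant.
Using row 2: 90 + 82 + ? → (2,1) = 270 − 172 = 98.
Row 3: 106 + 86 + ? = 270, so (3,1) = 78.
Using column 1: 98 + 78 + ? → (1,1) = 270 − 176 = 94.
Column 3 needs 270; the known cells sum to 168, so (1,3) = 102.

102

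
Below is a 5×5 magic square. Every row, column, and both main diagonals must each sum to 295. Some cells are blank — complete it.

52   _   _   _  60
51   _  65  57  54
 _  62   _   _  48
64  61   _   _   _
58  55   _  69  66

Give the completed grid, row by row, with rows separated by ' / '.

The remaining cell in row 2 is (2,2) = 295 − 227 = 68.
Row 5: 58 + 55 + 69 + 66 + ? = 295, so (5,3) = 47.
Using column 1: 52 + 51 + 64 + 58 + ? → (3,1) = 295 − 225 = 70.
Column 2: 68 + 62 + 61 + 55 + ? = 295, so (1,2) = 49.
From column 5, 295 − (60 + 54 + 48 + 66) gives (4,5) = 67.
Anti-diagonal needs 295; the known cells sum to 236, so (3,3) = 59.
Row 3 needs 295; the known cells sum to 239, so (3,4) = 56.
The remaining cell in main diagonal is (4,4) = 295 − 245 = 50.
The remaining cell in row 4 is (4,3) = 295 − 242 = 53.
Column 3 needs 295; the known cells sum to 224, so (1,3) = 71.
Column 4 must total 295; the given cells sum to 232, so (1,4) = 63.

52 49 71 63 60 / 51 68 65 57 54 / 70 62 59 56 48 / 64 61 53 50 67 / 58 55 47 69 66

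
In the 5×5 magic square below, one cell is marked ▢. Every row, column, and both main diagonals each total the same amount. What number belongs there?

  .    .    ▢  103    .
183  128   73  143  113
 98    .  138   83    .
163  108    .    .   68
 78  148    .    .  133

158

Row 2 is complete and sums to 640; that is the magic constant.
The remaining cell in column 1 is (1,1) = 640 − 522 = 118.
Using main diagonal: 118 + 128 + 138 + 133 + ? → (4,4) = 640 − 517 = 123.
From anti-diagonal, 640 − (143 + 138 + 108 + 78) gives (1,5) = 173.
Row 4 must total 640; the given cells sum to 462, so (4,3) = 178.
Column 4: 103 + 143 + 83 + 123 + ? = 640, so (5,4) = 188.
Column 5 needs 640; the known cells sum to 487, so (3,5) = 153.
From row 3, 640 − (98 + 138 + 83 + 153) gives (3,2) = 168.
Using row 5: 78 + 148 + 188 + 133 + ? → (5,3) = 640 − 547 = 93.
Using column 2: 128 + 168 + 108 + 148 + ? → (1,2) = 640 − 552 = 88.
Column 3: 73 + 138 + 178 + 93 + ? = 640, so (1,3) = 158.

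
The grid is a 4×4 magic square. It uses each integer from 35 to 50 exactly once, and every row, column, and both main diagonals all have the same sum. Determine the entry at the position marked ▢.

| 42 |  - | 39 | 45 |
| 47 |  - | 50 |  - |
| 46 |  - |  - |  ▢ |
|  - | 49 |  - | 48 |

The entries are 35 through 50, which sum to 680, so each line sums to 680/4 = 170.
Row 1: 42 + 39 + 45 + ? = 170, so (1,2) = 44.
Column 1 must total 170; the given cells sum to 135, so (4,1) = 35.
The remaining cell in anti-diagonal is (3,2) = 170 − 130 = 40.
Row 4 needs 170; the known cells sum to 132, so (4,3) = 38.
The remaining cell in column 2 is (2,2) = 170 − 133 = 37.
The remaining cell in column 3 is (3,3) = 170 − 127 = 43.
Row 2 needs 170; the known cells sum to 134, so (2,4) = 36.
Row 3 needs 170; the known cells sum to 129, so (3,4) = 41.

41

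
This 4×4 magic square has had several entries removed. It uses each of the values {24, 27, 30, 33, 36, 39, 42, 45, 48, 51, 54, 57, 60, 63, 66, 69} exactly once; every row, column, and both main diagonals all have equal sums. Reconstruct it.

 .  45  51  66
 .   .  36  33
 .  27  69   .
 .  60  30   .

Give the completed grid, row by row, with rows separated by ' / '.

24 45 51 66 / 63 54 36 33 / 42 27 69 48 / 57 60 30 39

The 16 entries sum to 744, so each line sums to 744/4 = 186.
The remaining cell in row 1 is (1,1) = 186 − 162 = 24.
Using column 2: 45 + 27 + 60 + ? → (2,2) = 186 − 132 = 54.
Using main diagonal: 24 + 54 + 69 + ? → (4,4) = 186 − 147 = 39.
Anti-diagonal needs 186; the known cells sum to 129, so (4,1) = 57.
Row 2 must total 186; the given cells sum to 123, so (2,1) = 63.
Column 1 must total 186; the given cells sum to 144, so (3,1) = 42.
The remaining cell in column 4 is (3,4) = 186 − 138 = 48.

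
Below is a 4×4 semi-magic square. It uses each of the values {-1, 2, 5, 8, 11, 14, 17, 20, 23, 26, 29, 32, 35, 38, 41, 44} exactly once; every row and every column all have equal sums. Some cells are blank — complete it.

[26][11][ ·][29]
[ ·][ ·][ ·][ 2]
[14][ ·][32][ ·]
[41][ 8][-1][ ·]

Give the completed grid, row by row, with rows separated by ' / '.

The 16 entries sum to 344, so each line sums to 344/4 = 86.
The remaining cell in row 1 is (1,3) = 86 − 66 = 20.
Row 4 must total 86; the given cells sum to 48, so (4,4) = 38.
Column 1 must total 86; the given cells sum to 81, so (2,1) = 5.
Column 3: 20 + 32 + (-1) + ? = 86, so (2,3) = 35.
Column 4: 29 + 2 + 38 + ? = 86, so (3,4) = 17.
The remaining cell in row 2 is (2,2) = 86 − 42 = 44.
Row 3 must total 86; the given cells sum to 63, so (3,2) = 23.

26 11 20 29 / 5 44 35 2 / 14 23 32 17 / 41 8 -1 38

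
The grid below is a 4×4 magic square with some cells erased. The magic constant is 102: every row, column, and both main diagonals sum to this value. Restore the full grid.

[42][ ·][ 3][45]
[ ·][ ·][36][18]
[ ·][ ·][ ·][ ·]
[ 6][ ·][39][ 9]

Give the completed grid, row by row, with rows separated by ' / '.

From row 1, 102 − (42 + 3 + 45) gives (1,2) = 12.
Row 4: 6 + 39 + 9 + ? = 102, so (4,2) = 48.
The remaining cell in column 3 is (3,3) = 102 − 78 = 24.
Column 4 must total 102; the given cells sum to 72, so (3,4) = 30.
Using main diagonal: 42 + 24 + 9 + ? → (2,2) = 102 − 75 = 27.
The remaining cell in anti-diagonal is (3,2) = 102 − 87 = 15.
The remaining cell in row 2 is (2,1) = 102 − 81 = 21.
Row 3 needs 102; the known cells sum to 69, so (3,1) = 33.

42 12 3 45 / 21 27 36 18 / 33 15 24 30 / 6 48 39 9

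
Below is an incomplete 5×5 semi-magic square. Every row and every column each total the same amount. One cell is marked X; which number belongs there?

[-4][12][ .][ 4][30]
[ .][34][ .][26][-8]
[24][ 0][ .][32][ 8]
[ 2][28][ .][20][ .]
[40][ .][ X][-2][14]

Column 4 is complete and sums to 80; that is the magic constant.
Row 1 needs 80; the known cells sum to 42, so (1,3) = 38.
Row 3 needs 80; the known cells sum to 64, so (3,3) = 16.
Using column 1: -4 + 24 + 2 + 40 + ? → (2,1) = 80 − 62 = 18.
Using column 2: 12 + 34 + 0 + 28 + ? → (5,2) = 80 − 74 = 6.
Using column 5: 30 + (-8) + 8 + 14 + ? → (4,5) = 80 − 44 = 36.
Row 2 must total 80; the given cells sum to 70, so (2,3) = 10.
Using row 4: 2 + 28 + 20 + 36 + ? → (4,3) = 80 − 86 = -6.
From row 5, 80 − (40 + 6 + (-2) + 14) gives (5,3) = 22.

22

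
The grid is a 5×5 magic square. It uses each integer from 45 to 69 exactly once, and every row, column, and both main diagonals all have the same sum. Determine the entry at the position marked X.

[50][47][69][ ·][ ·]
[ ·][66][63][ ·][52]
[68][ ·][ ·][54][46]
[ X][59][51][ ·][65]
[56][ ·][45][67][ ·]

The entries are 45 through 69, which sum to 1425, so each line sums to 1425/5 = 285.
Column 3 must total 285; the given cells sum to 228, so (3,3) = 57.
From row 3, 285 − (68 + 57 + 54 + 46) gives (3,2) = 60.
Using column 2: 47 + 66 + 60 + 59 + ? → (5,2) = 285 − 232 = 53.
Row 5 must total 285; the given cells sum to 221, so (5,5) = 64.
Column 5 must total 285; the given cells sum to 227, so (1,5) = 58.
Main diagonal must total 285; the given cells sum to 237, so (4,4) = 48.
Anti-diagonal must total 285; the given cells sum to 230, so (2,4) = 55.
From row 1, 285 − (50 + 47 + 69 + 58) gives (1,4) = 61.
From row 2, 285 − (66 + 63 + 55 + 52) gives (2,1) = 49.
Row 4: 59 + 51 + 48 + 65 + ? = 285, so (4,1) = 62.

62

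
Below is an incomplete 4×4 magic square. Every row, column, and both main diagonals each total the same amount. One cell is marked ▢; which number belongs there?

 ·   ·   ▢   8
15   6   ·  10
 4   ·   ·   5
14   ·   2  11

13

Column 4 is complete and sums to 34; that is the magic constant.
From row 2, 34 − (15 + 6 + 10) gives (2,3) = 3.
Row 4: 14 + 2 + 11 + ? = 34, so (4,2) = 7.
Column 1: 15 + 4 + 14 + ? = 34, so (1,1) = 1.
Main diagonal must total 34; the given cells sum to 18, so (3,3) = 16.
Anti-diagonal needs 34; the known cells sum to 25, so (3,2) = 9.
From column 2, 34 − (6 + 9 + 7) gives (1,2) = 12.
Column 3 must total 34; the given cells sum to 21, so (1,3) = 13.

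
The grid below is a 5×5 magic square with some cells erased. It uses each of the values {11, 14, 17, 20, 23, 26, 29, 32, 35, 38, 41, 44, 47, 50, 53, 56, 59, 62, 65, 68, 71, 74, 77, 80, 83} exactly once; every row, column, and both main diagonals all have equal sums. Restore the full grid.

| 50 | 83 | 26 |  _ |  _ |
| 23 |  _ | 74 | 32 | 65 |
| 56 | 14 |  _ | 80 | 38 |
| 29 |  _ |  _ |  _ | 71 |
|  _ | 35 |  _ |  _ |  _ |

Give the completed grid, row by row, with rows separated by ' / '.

The 25 entries sum to 1175, so each line sums to 1175/5 = 235.
The remaining cell in row 2 is (2,2) = 235 − 194 = 41.
Row 3 needs 235; the known cells sum to 188, so (3,3) = 47.
Column 1 must total 235; the given cells sum to 158, so (5,1) = 77.
Column 2 must total 235; the given cells sum to 173, so (4,2) = 62.
From anti-diagonal, 235 − (32 + 47 + 62 + 77) gives (1,5) = 17.
Using row 1: 50 + 83 + 26 + 17 + ? → (1,4) = 235 − 176 = 59.
From column 5, 235 − (17 + 65 + 38 + 71) gives (5,5) = 44.
The remaining cell in main diagonal is (4,4) = 235 − 182 = 53.
Using row 4: 29 + 62 + 53 + 71 + ? → (4,3) = 235 − 215 = 20.
From column 3, 235 − (26 + 74 + 47 + 20) gives (5,3) = 68.
Column 4 needs 235; the known cells sum to 224, so (5,4) = 11.

50 83 26 59 17 / 23 41 74 32 65 / 56 14 47 80 38 / 29 62 20 53 71 / 77 35 68 11 44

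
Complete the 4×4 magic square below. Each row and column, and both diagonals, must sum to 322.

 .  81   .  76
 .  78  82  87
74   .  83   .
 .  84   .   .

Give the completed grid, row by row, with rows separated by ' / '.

From row 2, 322 − (78 + 82 + 87) gives (2,1) = 75.
Column 2 needs 322; the known cells sum to 243, so (3,2) = 79.
The remaining cell in anti-diagonal is (4,1) = 322 − 237 = 85.
Row 3 needs 322; the known cells sum to 236, so (3,4) = 86.
Column 1: 75 + 74 + 85 + ? = 322, so (1,1) = 88.
Using column 4: 76 + 87 + 86 + ? → (4,4) = 322 − 249 = 73.
Row 1 must total 322; the given cells sum to 245, so (1,3) = 77.
The remaining cell in row 4 is (4,3) = 322 − 242 = 80.

88 81 77 76 / 75 78 82 87 / 74 79 83 86 / 85 84 80 73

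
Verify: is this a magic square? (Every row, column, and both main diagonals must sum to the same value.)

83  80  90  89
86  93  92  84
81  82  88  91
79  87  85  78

Row 1: 83 + 80 + 90 + 89 = 342.
Row 2: 86 + 93 + 92 + 84 = 355.
Row 3: 81 + 82 + 88 + 91 = 342.
Row 4: 79 + 87 + 85 + 78 = 329.
Column 1: 83 + 86 + 81 + 79 = 329.
Column 2: 80 + 93 + 82 + 87 = 342.
Column 3: 90 + 92 + 88 + 85 = 355.
Column 4: 89 + 84 + 91 + 78 = 342.
Main diagonal: 83 + 93 + 88 + 78 = 342.
Anti-diagonal: 89 + 92 + 82 + 79 = 342.

No — anti-diagonal sums to 342 but row 2 sums to 355.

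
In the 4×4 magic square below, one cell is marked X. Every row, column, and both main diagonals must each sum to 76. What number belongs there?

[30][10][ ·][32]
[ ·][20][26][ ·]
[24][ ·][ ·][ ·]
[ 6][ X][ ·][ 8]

34

From row 1, 76 − (30 + 10 + 32) gives (1,3) = 4.
Column 1: 30 + 24 + 6 + ? = 76, so (2,1) = 16.
Using main diagonal: 30 + 20 + 8 + ? → (3,3) = 76 − 58 = 18.
Anti-diagonal must total 76; the given cells sum to 64, so (3,2) = 12.
Row 2 must total 76; the given cells sum to 62, so (2,4) = 14.
Row 3: 24 + 12 + 18 + ? = 76, so (3,4) = 22.
Using column 2: 10 + 20 + 12 + ? → (4,2) = 76 − 42 = 34.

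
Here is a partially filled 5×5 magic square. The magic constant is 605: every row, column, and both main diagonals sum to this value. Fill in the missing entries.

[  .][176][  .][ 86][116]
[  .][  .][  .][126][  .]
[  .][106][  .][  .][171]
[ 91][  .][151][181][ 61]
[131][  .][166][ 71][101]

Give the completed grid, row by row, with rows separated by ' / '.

Row 4: 91 + 151 + 181 + 61 + ? = 605, so (4,2) = 121.
From row 5, 605 − (131 + 166 + 71 + 101) gives (5,2) = 136.
Using column 2: 176 + 106 + 121 + 136 + ? → (2,2) = 605 − 539 = 66.
The remaining cell in column 4 is (3,4) = 605 − 464 = 141.
Column 5 needs 605; the known cells sum to 449, so (2,5) = 156.
Anti-diagonal needs 605; the known cells sum to 494, so (3,3) = 111.
Row 3 must total 605; the given cells sum to 529, so (3,1) = 76.
From main diagonal, 605 − (66 + 111 + 181 + 101) gives (1,1) = 146.
The remaining cell in row 1 is (1,3) = 605 − 524 = 81.
Column 1 needs 605; the known cells sum to 444, so (2,1) = 161.
Column 3: 81 + 111 + 151 + 166 + ? = 605, so (2,3) = 96.

146 176 81 86 116 / 161 66 96 126 156 / 76 106 111 141 171 / 91 121 151 181 61 / 131 136 166 71 101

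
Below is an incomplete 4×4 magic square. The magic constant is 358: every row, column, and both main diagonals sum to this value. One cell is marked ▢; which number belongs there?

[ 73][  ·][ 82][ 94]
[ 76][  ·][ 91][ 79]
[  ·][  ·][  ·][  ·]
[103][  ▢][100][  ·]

67

Row 1 needs 358; the known cells sum to 249, so (1,2) = 109.
Row 2 must total 358; the given cells sum to 246, so (2,2) = 112.
Using column 1: 73 + 76 + 103 + ? → (3,1) = 358 − 252 = 106.
Column 3 needs 358; the known cells sum to 273, so (3,3) = 85.
Using main diagonal: 73 + 112 + 85 + ? → (4,4) = 358 − 270 = 88.
Anti-diagonal: 94 + 91 + 103 + ? = 358, so (3,2) = 70.
Row 3 needs 358; the known cells sum to 261, so (3,4) = 97.
Row 4 must total 358; the given cells sum to 291, so (4,2) = 67.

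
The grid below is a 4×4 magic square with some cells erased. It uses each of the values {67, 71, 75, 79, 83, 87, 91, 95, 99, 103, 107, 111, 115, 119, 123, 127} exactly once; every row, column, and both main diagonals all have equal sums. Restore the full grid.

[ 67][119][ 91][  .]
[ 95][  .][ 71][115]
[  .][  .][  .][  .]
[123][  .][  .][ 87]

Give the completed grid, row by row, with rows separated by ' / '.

67 119 91 111 / 95 107 71 115 / 103 83 127 75 / 123 79 99 87

The 16 entries sum to 1552, so each line sums to 1552/4 = 388.
The remaining cell in row 1 is (1,4) = 388 − 277 = 111.
The remaining cell in row 2 is (2,2) = 388 − 281 = 107.
Column 1 must total 388; the given cells sum to 285, so (3,1) = 103.
Column 4 needs 388; the known cells sum to 313, so (3,4) = 75.
Main diagonal needs 388; the known cells sum to 261, so (3,3) = 127.
Anti-diagonal must total 388; the given cells sum to 305, so (3,2) = 83.
The remaining cell in column 2 is (4,2) = 388 − 309 = 79.
Column 3 must total 388; the given cells sum to 289, so (4,3) = 99.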